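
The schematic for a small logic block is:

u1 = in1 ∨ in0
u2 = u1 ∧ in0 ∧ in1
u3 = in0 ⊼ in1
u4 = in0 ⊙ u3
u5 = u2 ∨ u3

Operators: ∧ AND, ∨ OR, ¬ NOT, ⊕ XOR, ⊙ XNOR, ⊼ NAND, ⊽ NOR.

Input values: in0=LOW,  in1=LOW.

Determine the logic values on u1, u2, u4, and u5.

u1 = LOW; u2 = LOW; u4 = LOW; u5 = HIGH

u1 = in1 OR in0 = LOW OR LOW = LOW
u2 = u1 AND in0 AND in1 = LOW AND LOW AND LOW = LOW
u3 = in0 NAND in1 = LOW NAND LOW = HIGH
u4 = in0 XNOR u3 = LOW XNOR HIGH = LOW
u5 = u2 OR u3 = LOW OR HIGH = HIGH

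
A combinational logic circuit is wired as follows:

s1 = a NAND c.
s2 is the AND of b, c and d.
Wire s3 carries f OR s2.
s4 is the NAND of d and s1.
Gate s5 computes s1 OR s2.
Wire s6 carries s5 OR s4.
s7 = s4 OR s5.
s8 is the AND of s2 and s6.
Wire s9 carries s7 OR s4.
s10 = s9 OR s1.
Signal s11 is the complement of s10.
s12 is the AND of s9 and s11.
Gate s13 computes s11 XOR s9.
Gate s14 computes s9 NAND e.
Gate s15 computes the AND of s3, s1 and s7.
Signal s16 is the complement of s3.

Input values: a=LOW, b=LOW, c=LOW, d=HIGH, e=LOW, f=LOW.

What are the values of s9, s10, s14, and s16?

s9 = HIGH, s10 = HIGH, s14 = HIGH, s16 = HIGH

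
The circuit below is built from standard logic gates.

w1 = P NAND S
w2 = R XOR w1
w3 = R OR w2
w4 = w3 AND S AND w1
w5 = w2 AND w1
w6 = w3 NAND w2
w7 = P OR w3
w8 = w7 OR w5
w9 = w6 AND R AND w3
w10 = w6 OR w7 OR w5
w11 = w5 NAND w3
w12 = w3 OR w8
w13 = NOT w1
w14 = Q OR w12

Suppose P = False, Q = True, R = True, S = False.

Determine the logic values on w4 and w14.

w1 = P NAND S = False NAND False = True
w2 = R XOR w1 = True XOR True = False
w3 = R OR w2 = True OR False = True
w4 = w3 AND S AND w1 = True AND False AND True = False
w5 = w2 AND w1 = False AND True = False
w7 = P OR w3 = False OR True = True
w8 = w7 OR w5 = True OR False = True
w12 = w3 OR w8 = True OR True = True
w14 = Q OR w12 = True OR True = True

w4 = False, w14 = True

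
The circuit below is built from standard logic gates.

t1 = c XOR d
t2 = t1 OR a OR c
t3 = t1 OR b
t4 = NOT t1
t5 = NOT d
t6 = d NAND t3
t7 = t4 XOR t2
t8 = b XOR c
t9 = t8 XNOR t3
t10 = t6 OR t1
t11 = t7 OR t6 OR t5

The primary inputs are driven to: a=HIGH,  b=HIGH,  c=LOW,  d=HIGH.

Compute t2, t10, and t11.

t2 = HIGH  t10 = HIGH  t11 = HIGH

t1 = c XOR d = LOW XOR HIGH = HIGH
t2 = t1 OR a OR c = HIGH OR HIGH OR LOW = HIGH
t3 = t1 OR b = HIGH OR HIGH = HIGH
t4 = NOT t1 = NOT HIGH = LOW
t5 = NOT d = NOT HIGH = LOW
t6 = d NAND t3 = HIGH NAND HIGH = LOW
t7 = t4 XOR t2 = LOW XOR HIGH = HIGH
t10 = t6 OR t1 = LOW OR HIGH = HIGH
t11 = t7 OR t6 OR t5 = HIGH OR LOW OR LOW = HIGH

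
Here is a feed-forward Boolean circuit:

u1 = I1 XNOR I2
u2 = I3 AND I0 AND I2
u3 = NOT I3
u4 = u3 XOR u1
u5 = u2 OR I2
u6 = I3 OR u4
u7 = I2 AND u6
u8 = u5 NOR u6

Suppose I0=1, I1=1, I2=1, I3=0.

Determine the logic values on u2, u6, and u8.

u1 = I1 XNOR I2 = 1 XNOR 1 = 1
u2 = I3 AND I0 AND I2 = 0 AND 1 AND 1 = 0
u3 = NOT I3 = NOT 0 = 1
u4 = u3 XOR u1 = 1 XOR 1 = 0
u5 = u2 OR I2 = 0 OR 1 = 1
u6 = I3 OR u4 = 0 OR 0 = 0
u8 = u5 NOR u6 = 1 NOR 0 = 0

u2 = 0  u6 = 0  u8 = 0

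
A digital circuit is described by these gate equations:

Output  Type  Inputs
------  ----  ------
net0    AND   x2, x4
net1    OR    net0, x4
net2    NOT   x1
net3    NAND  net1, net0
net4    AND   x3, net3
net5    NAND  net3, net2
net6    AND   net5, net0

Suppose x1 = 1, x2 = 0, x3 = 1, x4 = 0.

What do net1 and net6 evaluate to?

net0 = x2 AND x4 = 0 AND 0 = 0
net1 = net0 OR x4 = 0 OR 0 = 0
net2 = NOT x1 = NOT 1 = 0
net3 = net1 NAND net0 = 0 NAND 0 = 1
net5 = net3 NAND net2 = 1 NAND 0 = 1
net6 = net5 AND net0 = 1 AND 0 = 0

net1 = 0, net6 = 0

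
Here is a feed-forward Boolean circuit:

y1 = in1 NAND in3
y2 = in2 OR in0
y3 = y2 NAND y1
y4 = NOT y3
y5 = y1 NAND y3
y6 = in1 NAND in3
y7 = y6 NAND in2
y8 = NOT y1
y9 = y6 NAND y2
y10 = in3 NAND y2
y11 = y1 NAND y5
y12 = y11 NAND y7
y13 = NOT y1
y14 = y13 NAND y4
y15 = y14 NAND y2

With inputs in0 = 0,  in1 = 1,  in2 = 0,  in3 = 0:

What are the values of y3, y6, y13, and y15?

y3 = 1, y6 = 1, y13 = 0, y15 = 1

y1 = in1 NAND in3 = 1 NAND 0 = 1
y2 = in2 OR in0 = 0 OR 0 = 0
y3 = y2 NAND y1 = 0 NAND 1 = 1
y4 = NOT y3 = NOT 1 = 0
y6 = in1 NAND in3 = 1 NAND 0 = 1
y13 = NOT y1 = NOT 1 = 0
y14 = y13 NAND y4 = 0 NAND 0 = 1
y15 = y14 NAND y2 = 1 NAND 0 = 1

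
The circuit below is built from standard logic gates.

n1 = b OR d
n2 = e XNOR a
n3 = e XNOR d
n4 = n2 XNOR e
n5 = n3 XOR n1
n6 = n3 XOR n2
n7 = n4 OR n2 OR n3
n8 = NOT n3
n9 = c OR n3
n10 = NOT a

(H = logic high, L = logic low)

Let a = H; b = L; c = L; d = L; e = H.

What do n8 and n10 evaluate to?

n8 = H, n10 = L

n3 = e XNOR d = H XNOR L = L
n8 = NOT n3 = NOT L = H
n10 = NOT a = NOT H = L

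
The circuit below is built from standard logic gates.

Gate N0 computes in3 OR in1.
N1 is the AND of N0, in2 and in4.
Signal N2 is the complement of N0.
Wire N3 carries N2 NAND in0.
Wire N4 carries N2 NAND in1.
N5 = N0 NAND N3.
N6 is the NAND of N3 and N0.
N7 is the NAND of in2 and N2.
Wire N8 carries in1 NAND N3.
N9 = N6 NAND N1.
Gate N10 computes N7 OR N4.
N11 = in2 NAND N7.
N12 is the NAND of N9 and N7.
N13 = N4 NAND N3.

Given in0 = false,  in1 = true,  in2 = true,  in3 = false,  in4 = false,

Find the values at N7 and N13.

N7 = true  N13 = false

N0 = in3 OR in1 = false OR true = true
N2 = NOT N0 = NOT true = false
N3 = N2 NAND in0 = false NAND false = true
N4 = N2 NAND in1 = false NAND true = true
N7 = in2 NAND N2 = true NAND false = true
N13 = N4 NAND N3 = true NAND true = false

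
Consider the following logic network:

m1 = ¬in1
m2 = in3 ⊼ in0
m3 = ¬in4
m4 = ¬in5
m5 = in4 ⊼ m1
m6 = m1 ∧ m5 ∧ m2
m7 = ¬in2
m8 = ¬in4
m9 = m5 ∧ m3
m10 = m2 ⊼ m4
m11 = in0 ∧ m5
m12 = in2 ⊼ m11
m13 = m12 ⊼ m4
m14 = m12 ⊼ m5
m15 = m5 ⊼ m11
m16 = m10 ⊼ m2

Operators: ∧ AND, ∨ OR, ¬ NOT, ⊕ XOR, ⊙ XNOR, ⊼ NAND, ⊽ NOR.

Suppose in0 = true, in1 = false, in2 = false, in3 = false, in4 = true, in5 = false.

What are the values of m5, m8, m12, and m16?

m1 = NOT in1 = NOT false = true
m2 = in3 NAND in0 = false NAND true = true
m4 = NOT in5 = NOT false = true
m5 = in4 NAND m1 = true NAND true = false
m8 = NOT in4 = NOT true = false
m10 = m2 NAND m4 = true NAND true = false
m11 = in0 AND m5 = true AND false = false
m12 = in2 NAND m11 = false NAND false = true
m16 = m10 NAND m2 = false NAND true = true

m5 = false  m8 = false  m12 = true  m16 = true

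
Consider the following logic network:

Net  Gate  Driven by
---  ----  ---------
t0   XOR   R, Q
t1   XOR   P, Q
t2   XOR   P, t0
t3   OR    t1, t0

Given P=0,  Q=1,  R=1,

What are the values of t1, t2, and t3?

t0 = R XOR Q = 1 XOR 1 = 0
t1 = P XOR Q = 0 XOR 1 = 1
t2 = P XOR t0 = 0 XOR 0 = 0
t3 = t1 OR t0 = 1 OR 0 = 1

t1 = 1; t2 = 0; t3 = 1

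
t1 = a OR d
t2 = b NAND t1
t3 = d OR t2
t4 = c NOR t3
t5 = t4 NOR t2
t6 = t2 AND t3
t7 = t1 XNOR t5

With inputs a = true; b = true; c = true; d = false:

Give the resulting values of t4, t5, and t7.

t4 = false, t5 = true, t7 = true

t1 = a OR d = true OR false = true
t2 = b NAND t1 = true NAND true = false
t3 = d OR t2 = false OR false = false
t4 = c NOR t3 = true NOR false = false
t5 = t4 NOR t2 = false NOR false = true
t7 = t1 XNOR t5 = true XNOR true = true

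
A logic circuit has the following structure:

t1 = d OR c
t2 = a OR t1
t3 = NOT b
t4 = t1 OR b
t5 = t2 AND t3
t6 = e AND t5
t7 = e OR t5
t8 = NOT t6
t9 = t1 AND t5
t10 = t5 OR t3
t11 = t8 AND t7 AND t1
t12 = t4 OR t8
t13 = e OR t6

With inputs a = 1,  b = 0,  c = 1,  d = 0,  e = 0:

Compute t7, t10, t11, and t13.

t7 = 1; t10 = 1; t11 = 1; t13 = 0

t1 = d OR c = 0 OR 1 = 1
t2 = a OR t1 = 1 OR 1 = 1
t3 = NOT b = NOT 0 = 1
t5 = t2 AND t3 = 1 AND 1 = 1
t6 = e AND t5 = 0 AND 1 = 0
t7 = e OR t5 = 0 OR 1 = 1
t8 = NOT t6 = NOT 0 = 1
t10 = t5 OR t3 = 1 OR 1 = 1
t11 = t8 AND t7 AND t1 = 1 AND 1 AND 1 = 1
t13 = e OR t6 = 0 OR 0 = 0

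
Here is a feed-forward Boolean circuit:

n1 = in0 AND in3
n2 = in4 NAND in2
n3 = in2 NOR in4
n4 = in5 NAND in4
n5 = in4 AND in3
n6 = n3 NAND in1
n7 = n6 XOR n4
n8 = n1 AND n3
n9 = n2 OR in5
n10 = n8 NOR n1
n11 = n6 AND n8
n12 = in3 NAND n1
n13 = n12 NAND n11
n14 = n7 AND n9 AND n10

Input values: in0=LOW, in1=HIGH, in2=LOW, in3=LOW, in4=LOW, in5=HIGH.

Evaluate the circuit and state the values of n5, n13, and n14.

n5 = LOW  n13 = HIGH  n14 = HIGH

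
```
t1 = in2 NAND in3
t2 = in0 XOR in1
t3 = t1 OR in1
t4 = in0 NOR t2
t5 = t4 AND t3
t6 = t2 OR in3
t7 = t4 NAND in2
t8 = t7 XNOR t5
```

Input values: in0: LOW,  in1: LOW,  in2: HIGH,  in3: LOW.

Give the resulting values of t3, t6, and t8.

t1 = in2 NAND in3 = HIGH NAND LOW = HIGH
t2 = in0 XOR in1 = LOW XOR LOW = LOW
t3 = t1 OR in1 = HIGH OR LOW = HIGH
t4 = in0 NOR t2 = LOW NOR LOW = HIGH
t5 = t4 AND t3 = HIGH AND HIGH = HIGH
t6 = t2 OR in3 = LOW OR LOW = LOW
t7 = t4 NAND in2 = HIGH NAND HIGH = LOW
t8 = t7 XNOR t5 = LOW XNOR HIGH = LOW

t3 = HIGH, t6 = LOW, t8 = LOW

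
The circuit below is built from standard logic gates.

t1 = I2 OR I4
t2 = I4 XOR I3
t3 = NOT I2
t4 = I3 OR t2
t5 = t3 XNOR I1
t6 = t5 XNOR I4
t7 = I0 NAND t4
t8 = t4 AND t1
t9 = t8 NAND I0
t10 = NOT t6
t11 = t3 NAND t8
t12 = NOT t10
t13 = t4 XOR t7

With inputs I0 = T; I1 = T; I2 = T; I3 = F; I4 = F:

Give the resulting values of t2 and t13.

t2 = I4 XOR I3 = F XOR F = F
t4 = I3 OR t2 = F OR F = F
t7 = I0 NAND t4 = T NAND F = T
t13 = t4 XOR t7 = F XOR T = T

t2 = F; t13 = T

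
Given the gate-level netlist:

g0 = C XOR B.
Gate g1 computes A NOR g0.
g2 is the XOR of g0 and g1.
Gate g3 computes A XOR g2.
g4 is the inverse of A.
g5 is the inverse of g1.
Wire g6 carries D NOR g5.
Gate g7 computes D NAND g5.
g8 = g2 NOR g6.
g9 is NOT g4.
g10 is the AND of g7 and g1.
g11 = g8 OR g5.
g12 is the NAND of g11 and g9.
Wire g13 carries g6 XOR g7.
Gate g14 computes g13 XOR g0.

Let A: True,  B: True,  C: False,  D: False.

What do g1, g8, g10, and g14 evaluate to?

g0 = C XOR B = False XOR True = True
g1 = A NOR g0 = True NOR True = False
g2 = g0 XOR g1 = True XOR False = True
g5 = NOT g1 = NOT False = True
g6 = D NOR g5 = False NOR True = False
g7 = D NAND g5 = False NAND True = True
g8 = g2 NOR g6 = True NOR False = False
g10 = g7 AND g1 = True AND False = False
g13 = g6 XOR g7 = False XOR True = True
g14 = g13 XOR g0 = True XOR True = False

g1 = False; g8 = False; g10 = False; g14 = False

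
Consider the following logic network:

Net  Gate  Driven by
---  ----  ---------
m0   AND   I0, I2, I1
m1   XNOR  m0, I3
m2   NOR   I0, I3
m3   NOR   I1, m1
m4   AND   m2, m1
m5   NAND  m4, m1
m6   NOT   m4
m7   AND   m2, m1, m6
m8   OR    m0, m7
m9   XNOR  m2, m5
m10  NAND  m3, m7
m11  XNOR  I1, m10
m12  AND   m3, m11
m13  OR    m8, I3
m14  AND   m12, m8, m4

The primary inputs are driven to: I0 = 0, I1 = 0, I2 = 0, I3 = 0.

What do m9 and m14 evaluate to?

m9 = 0, m14 = 0

m0 = I0 AND I2 AND I1 = 0 AND 0 AND 0 = 0
m1 = m0 XNOR I3 = 0 XNOR 0 = 1
m2 = I0 NOR I3 = 0 NOR 0 = 1
m3 = I1 NOR m1 = 0 NOR 1 = 0
m4 = m2 AND m1 = 1 AND 1 = 1
m5 = m4 NAND m1 = 1 NAND 1 = 0
m6 = NOT m4 = NOT 1 = 0
m7 = m2 AND m1 AND m6 = 1 AND 1 AND 0 = 0
m8 = m0 OR m7 = 0 OR 0 = 0
m9 = m2 XNOR m5 = 1 XNOR 0 = 0
m10 = m3 NAND m7 = 0 NAND 0 = 1
m11 = I1 XNOR m10 = 0 XNOR 1 = 0
m12 = m3 AND m11 = 0 AND 0 = 0
m14 = m12 AND m8 AND m4 = 0 AND 0 AND 1 = 0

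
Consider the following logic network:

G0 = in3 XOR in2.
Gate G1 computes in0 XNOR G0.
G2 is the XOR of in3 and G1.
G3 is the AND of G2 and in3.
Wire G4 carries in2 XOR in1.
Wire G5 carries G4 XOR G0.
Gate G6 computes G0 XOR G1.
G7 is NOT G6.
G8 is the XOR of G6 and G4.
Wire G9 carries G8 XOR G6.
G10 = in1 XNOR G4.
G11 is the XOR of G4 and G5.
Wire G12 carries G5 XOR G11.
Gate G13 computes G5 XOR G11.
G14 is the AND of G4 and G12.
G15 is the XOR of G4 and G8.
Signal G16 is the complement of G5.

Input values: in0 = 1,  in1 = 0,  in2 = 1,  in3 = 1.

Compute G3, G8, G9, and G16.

G3 = 1, G8 = 1, G9 = 1, G16 = 0

G0 = in3 XOR in2 = 1 XOR 1 = 0
G1 = in0 XNOR G0 = 1 XNOR 0 = 0
G2 = in3 XOR G1 = 1 XOR 0 = 1
G3 = G2 AND in3 = 1 AND 1 = 1
G4 = in2 XOR in1 = 1 XOR 0 = 1
G5 = G4 XOR G0 = 1 XOR 0 = 1
G6 = G0 XOR G1 = 0 XOR 0 = 0
G8 = G6 XOR G4 = 0 XOR 1 = 1
G9 = G8 XOR G6 = 1 XOR 0 = 1
G16 = NOT G5 = NOT 1 = 0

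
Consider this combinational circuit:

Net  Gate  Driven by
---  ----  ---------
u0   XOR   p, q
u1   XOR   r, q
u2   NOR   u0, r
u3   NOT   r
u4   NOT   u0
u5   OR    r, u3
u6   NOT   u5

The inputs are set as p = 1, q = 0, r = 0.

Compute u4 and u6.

u4 = 0, u6 = 0

u0 = p XOR q = 1 XOR 0 = 1
u3 = NOT r = NOT 0 = 1
u4 = NOT u0 = NOT 1 = 0
u5 = r OR u3 = 0 OR 1 = 1
u6 = NOT u5 = NOT 1 = 0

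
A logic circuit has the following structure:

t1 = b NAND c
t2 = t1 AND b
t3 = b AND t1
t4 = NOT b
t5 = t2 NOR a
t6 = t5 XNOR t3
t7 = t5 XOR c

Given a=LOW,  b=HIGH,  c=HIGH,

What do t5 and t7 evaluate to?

t5 = HIGH; t7 = LOW

t1 = b NAND c = HIGH NAND HIGH = LOW
t2 = t1 AND b = LOW AND HIGH = LOW
t5 = t2 NOR a = LOW NOR LOW = HIGH
t7 = t5 XOR c = HIGH XOR HIGH = LOW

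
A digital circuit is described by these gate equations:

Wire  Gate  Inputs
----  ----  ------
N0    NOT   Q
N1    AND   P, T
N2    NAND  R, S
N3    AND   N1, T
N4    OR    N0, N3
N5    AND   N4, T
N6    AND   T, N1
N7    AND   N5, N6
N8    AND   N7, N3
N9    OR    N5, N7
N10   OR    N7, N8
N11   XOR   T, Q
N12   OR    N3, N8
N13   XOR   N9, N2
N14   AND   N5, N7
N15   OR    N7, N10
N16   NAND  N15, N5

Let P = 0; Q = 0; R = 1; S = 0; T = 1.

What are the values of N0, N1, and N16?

N0 = NOT Q = NOT 0 = 1
N1 = P AND T = 0 AND 1 = 0
N3 = N1 AND T = 0 AND 1 = 0
N4 = N0 OR N3 = 1 OR 0 = 1
N5 = N4 AND T = 1 AND 1 = 1
N6 = T AND N1 = 1 AND 0 = 0
N7 = N5 AND N6 = 1 AND 0 = 0
N8 = N7 AND N3 = 0 AND 0 = 0
N10 = N7 OR N8 = 0 OR 0 = 0
N15 = N7 OR N10 = 0 OR 0 = 0
N16 = N15 NAND N5 = 0 NAND 1 = 1

N0 = 1, N1 = 0, N16 = 1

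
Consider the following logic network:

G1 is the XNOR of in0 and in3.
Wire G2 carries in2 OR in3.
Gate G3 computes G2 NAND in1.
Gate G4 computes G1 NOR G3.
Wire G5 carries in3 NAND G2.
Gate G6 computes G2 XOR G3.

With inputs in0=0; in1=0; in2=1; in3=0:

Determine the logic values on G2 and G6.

G2 = 1, G6 = 0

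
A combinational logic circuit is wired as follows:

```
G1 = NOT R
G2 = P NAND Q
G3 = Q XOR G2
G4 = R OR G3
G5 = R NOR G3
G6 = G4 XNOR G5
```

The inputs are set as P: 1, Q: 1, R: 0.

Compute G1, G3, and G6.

G1 = NOT R = NOT 0 = 1
G2 = P NAND Q = 1 NAND 1 = 0
G3 = Q XOR G2 = 1 XOR 0 = 1
G4 = R OR G3 = 0 OR 1 = 1
G5 = R NOR G3 = 0 NOR 1 = 0
G6 = G4 XNOR G5 = 1 XNOR 0 = 0

G1 = 1; G3 = 1; G6 = 0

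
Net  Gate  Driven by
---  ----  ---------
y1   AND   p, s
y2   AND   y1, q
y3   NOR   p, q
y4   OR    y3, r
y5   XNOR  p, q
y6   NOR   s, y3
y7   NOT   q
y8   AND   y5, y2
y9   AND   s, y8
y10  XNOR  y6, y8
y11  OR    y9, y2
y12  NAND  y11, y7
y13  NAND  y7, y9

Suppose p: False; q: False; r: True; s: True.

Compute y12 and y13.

y12 = True; y13 = True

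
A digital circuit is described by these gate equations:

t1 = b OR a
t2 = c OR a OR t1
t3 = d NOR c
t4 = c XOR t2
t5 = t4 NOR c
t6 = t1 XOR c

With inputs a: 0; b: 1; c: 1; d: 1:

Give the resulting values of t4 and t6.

t4 = 0  t6 = 0

t1 = b OR a = 1 OR 0 = 1
t2 = c OR a OR t1 = 1 OR 0 OR 1 = 1
t4 = c XOR t2 = 1 XOR 1 = 0
t6 = t1 XOR c = 1 XOR 1 = 0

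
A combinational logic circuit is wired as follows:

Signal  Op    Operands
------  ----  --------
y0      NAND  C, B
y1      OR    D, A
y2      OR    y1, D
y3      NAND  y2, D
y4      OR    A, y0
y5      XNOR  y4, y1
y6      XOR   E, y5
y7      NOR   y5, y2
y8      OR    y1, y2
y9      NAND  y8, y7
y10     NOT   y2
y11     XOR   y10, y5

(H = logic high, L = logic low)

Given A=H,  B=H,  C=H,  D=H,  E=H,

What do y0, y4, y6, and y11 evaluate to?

y0 = L, y4 = H, y6 = L, y11 = H

y0 = C NAND B = H NAND H = L
y1 = D OR A = H OR H = H
y2 = y1 OR D = H OR H = H
y4 = A OR y0 = H OR L = H
y5 = y4 XNOR y1 = H XNOR H = H
y6 = E XOR y5 = H XOR H = L
y10 = NOT y2 = NOT H = L
y11 = y10 XOR y5 = L XOR H = H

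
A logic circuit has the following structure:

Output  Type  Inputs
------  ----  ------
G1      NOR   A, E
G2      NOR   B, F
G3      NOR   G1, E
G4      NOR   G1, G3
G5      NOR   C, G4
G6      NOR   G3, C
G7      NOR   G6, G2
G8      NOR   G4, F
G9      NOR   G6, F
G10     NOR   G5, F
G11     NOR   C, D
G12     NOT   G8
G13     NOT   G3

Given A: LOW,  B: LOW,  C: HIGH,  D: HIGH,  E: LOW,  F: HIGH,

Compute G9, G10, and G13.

G9 = LOW, G10 = LOW, G13 = HIGH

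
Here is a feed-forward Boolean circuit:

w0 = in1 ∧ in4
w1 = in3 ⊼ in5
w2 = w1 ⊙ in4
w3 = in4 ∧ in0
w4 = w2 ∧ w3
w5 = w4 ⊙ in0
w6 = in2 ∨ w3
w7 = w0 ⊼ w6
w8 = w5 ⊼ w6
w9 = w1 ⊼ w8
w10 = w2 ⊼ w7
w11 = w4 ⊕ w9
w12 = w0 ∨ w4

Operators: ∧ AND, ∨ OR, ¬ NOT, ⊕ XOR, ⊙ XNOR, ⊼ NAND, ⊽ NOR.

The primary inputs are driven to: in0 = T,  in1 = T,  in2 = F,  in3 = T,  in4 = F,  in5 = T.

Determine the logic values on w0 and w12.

w0 = F, w12 = F

w0 = in1 AND in4 = T AND F = F
w1 = in3 NAND in5 = T NAND T = F
w2 = w1 XNOR in4 = F XNOR F = T
w3 = in4 AND in0 = F AND T = F
w4 = w2 AND w3 = T AND F = F
w12 = w0 OR w4 = F OR F = F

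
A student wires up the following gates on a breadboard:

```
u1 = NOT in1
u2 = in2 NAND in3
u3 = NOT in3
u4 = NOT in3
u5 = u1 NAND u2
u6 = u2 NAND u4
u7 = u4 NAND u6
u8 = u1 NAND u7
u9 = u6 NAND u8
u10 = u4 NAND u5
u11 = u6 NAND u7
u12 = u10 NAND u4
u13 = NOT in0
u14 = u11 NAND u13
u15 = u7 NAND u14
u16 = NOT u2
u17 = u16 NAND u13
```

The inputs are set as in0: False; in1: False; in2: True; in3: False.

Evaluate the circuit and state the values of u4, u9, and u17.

u4 = True; u9 = True; u17 = True

u1 = NOT in1 = NOT False = True
u2 = in2 NAND in3 = True NAND False = True
u4 = NOT in3 = NOT False = True
u6 = u2 NAND u4 = True NAND True = False
u7 = u4 NAND u6 = True NAND False = True
u8 = u1 NAND u7 = True NAND True = False
u9 = u6 NAND u8 = False NAND False = True
u13 = NOT in0 = NOT False = True
u16 = NOT u2 = NOT True = False
u17 = u16 NAND u13 = False NAND True = True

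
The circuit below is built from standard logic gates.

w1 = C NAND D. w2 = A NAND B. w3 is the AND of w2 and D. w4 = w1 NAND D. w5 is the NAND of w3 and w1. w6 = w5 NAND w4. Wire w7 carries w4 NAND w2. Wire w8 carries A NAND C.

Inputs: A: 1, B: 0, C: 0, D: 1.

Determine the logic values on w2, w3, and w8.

w2 = 1  w3 = 1  w8 = 1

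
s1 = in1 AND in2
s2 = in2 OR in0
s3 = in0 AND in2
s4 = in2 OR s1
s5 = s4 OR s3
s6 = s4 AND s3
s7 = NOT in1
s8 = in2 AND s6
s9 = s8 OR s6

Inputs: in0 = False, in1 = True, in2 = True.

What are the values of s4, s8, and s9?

s1 = in1 AND in2 = True AND True = True
s3 = in0 AND in2 = False AND True = False
s4 = in2 OR s1 = True OR True = True
s6 = s4 AND s3 = True AND False = False
s8 = in2 AND s6 = True AND False = False
s9 = s8 OR s6 = False OR False = False

s4 = True; s8 = False; s9 = False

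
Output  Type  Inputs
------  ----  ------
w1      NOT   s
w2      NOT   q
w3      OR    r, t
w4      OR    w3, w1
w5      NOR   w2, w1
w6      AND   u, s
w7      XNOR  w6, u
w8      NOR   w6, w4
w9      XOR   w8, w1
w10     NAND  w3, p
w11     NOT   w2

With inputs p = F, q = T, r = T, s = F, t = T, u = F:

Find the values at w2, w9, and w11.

w2 = F, w9 = T, w11 = T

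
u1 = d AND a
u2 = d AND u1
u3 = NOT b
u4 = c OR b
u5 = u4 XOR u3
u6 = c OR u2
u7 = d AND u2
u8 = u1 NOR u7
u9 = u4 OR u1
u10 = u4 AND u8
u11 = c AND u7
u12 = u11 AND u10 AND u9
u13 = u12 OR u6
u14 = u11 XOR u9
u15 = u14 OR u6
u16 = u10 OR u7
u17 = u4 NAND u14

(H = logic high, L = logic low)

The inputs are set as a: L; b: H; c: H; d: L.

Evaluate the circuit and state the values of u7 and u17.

u1 = d AND a = L AND L = L
u2 = d AND u1 = L AND L = L
u4 = c OR b = H OR H = H
u7 = d AND u2 = L AND L = L
u9 = u4 OR u1 = H OR L = H
u11 = c AND u7 = H AND L = L
u14 = u11 XOR u9 = L XOR H = H
u17 = u4 NAND u14 = H NAND H = L

u7 = L, u17 = L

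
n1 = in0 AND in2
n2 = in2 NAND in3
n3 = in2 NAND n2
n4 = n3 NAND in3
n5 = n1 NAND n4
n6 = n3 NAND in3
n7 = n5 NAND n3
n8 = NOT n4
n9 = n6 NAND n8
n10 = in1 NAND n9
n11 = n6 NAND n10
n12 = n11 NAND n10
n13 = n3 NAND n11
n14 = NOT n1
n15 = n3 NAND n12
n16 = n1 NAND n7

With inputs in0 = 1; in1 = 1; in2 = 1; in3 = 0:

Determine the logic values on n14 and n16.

n14 = 0  n16 = 0

n1 = in0 AND in2 = 1 AND 1 = 1
n2 = in2 NAND in3 = 1 NAND 0 = 1
n3 = in2 NAND n2 = 1 NAND 1 = 0
n4 = n3 NAND in3 = 0 NAND 0 = 1
n5 = n1 NAND n4 = 1 NAND 1 = 0
n7 = n5 NAND n3 = 0 NAND 0 = 1
n14 = NOT n1 = NOT 1 = 0
n16 = n1 NAND n7 = 1 NAND 1 = 0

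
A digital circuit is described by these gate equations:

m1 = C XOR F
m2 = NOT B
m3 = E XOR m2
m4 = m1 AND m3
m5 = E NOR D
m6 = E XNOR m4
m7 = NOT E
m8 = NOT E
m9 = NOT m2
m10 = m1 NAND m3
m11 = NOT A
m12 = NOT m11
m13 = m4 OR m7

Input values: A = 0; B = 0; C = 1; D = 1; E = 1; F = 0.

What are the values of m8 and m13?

m1 = C XOR F = 1 XOR 0 = 1
m2 = NOT B = NOT 0 = 1
m3 = E XOR m2 = 1 XOR 1 = 0
m4 = m1 AND m3 = 1 AND 0 = 0
m7 = NOT E = NOT 1 = 0
m8 = NOT E = NOT 1 = 0
m13 = m4 OR m7 = 0 OR 0 = 0

m8 = 0, m13 = 0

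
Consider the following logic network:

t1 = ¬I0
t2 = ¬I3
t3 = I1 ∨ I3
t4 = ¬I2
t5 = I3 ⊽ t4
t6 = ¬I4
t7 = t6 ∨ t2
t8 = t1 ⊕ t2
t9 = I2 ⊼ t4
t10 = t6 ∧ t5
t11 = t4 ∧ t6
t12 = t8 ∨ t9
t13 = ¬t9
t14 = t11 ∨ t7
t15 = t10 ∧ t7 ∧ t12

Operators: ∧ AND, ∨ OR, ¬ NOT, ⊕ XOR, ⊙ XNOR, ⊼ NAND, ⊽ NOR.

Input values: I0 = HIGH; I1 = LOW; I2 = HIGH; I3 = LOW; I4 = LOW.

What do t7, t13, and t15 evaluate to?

t7 = HIGH  t13 = LOW  t15 = HIGH

t1 = NOT I0 = NOT HIGH = LOW
t2 = NOT I3 = NOT LOW = HIGH
t4 = NOT I2 = NOT HIGH = LOW
t5 = I3 NOR t4 = LOW NOR LOW = HIGH
t6 = NOT I4 = NOT LOW = HIGH
t7 = t6 OR t2 = HIGH OR HIGH = HIGH
t8 = t1 XOR t2 = LOW XOR HIGH = HIGH
t9 = I2 NAND t4 = HIGH NAND LOW = HIGH
t10 = t6 AND t5 = HIGH AND HIGH = HIGH
t12 = t8 OR t9 = HIGH OR HIGH = HIGH
t13 = NOT t9 = NOT HIGH = LOW
t15 = t10 AND t7 AND t12 = HIGH AND HIGH AND HIGH = HIGH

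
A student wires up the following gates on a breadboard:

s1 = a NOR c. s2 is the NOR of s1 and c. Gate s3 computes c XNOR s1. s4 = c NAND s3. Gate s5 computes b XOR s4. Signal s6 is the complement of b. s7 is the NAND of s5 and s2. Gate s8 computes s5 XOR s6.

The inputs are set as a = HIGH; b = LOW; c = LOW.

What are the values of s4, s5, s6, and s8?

s4 = HIGH, s5 = HIGH, s6 = HIGH, s8 = LOW

s1 = a NOR c = HIGH NOR LOW = LOW
s3 = c XNOR s1 = LOW XNOR LOW = HIGH
s4 = c NAND s3 = LOW NAND HIGH = HIGH
s5 = b XOR s4 = LOW XOR HIGH = HIGH
s6 = NOT b = NOT LOW = HIGH
s8 = s5 XOR s6 = HIGH XOR HIGH = LOW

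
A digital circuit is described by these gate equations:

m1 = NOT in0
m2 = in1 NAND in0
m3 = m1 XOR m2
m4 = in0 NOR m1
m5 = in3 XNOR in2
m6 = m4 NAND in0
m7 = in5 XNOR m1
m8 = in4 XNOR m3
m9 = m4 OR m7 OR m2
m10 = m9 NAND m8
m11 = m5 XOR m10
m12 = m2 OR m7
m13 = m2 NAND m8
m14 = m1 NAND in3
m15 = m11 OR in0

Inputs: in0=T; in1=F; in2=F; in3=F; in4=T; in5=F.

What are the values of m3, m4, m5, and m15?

m3 = T; m4 = F; m5 = T; m15 = T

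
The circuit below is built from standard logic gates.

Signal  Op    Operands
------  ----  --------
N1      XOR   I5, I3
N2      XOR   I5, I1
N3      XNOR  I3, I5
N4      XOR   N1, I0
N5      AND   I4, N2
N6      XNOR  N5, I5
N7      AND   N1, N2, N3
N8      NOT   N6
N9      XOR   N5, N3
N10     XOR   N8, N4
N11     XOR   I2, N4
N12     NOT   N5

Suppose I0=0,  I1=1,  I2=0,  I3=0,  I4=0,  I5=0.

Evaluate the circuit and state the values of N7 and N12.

N7 = 0, N12 = 1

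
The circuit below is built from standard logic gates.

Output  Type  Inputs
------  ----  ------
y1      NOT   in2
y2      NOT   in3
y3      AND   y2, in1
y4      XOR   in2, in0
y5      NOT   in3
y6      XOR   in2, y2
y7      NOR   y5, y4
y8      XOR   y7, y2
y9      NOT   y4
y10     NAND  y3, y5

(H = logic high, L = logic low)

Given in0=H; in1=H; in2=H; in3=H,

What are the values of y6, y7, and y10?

y6 = H, y7 = H, y10 = H

y2 = NOT in3 = NOT H = L
y3 = y2 AND in1 = L AND H = L
y4 = in2 XOR in0 = H XOR H = L
y5 = NOT in3 = NOT H = L
y6 = in2 XOR y2 = H XOR L = H
y7 = y5 NOR y4 = L NOR L = H
y10 = y3 NAND y5 = L NAND L = H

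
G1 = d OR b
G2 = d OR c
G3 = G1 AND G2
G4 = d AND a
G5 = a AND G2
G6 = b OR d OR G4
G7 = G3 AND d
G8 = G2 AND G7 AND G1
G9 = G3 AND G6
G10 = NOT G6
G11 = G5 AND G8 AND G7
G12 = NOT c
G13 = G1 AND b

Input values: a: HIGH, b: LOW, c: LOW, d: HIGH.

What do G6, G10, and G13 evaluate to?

G1 = d OR b = HIGH OR LOW = HIGH
G4 = d AND a = HIGH AND HIGH = HIGH
G6 = b OR d OR G4 = LOW OR HIGH OR HIGH = HIGH
G10 = NOT G6 = NOT HIGH = LOW
G13 = G1 AND b = HIGH AND LOW = LOW

G6 = HIGH, G10 = LOW, G13 = LOW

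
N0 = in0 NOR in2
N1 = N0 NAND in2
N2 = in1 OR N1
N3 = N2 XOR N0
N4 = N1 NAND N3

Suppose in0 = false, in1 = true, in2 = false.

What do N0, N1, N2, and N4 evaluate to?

N0 = true, N1 = true, N2 = true, N4 = true

N0 = in0 NOR in2 = false NOR false = true
N1 = N0 NAND in2 = true NAND false = true
N2 = in1 OR N1 = true OR true = true
N3 = N2 XOR N0 = true XOR true = false
N4 = N1 NAND N3 = true NAND false = true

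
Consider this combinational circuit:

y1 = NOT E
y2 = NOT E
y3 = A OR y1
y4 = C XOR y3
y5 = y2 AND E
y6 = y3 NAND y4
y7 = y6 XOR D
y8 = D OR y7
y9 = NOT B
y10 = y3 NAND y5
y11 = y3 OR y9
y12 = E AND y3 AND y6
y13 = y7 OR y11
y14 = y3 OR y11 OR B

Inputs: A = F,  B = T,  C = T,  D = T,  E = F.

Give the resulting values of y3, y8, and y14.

y3 = T, y8 = T, y14 = T

y1 = NOT E = NOT F = T
y3 = A OR y1 = F OR T = T
y4 = C XOR y3 = T XOR T = F
y6 = y3 NAND y4 = T NAND F = T
y7 = y6 XOR D = T XOR T = F
y8 = D OR y7 = T OR F = T
y9 = NOT B = NOT T = F
y11 = y3 OR y9 = T OR F = T
y14 = y3 OR y11 OR B = T OR T OR T = T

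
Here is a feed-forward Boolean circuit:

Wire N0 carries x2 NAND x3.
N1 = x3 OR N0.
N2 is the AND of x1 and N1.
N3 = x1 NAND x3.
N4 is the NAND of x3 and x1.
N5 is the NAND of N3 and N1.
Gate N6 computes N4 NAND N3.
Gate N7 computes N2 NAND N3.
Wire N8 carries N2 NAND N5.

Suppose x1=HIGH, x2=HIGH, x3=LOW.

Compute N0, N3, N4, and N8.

N0 = HIGH; N3 = HIGH; N4 = HIGH; N8 = HIGH

N0 = x2 NAND x3 = HIGH NAND LOW = HIGH
N1 = x3 OR N0 = LOW OR HIGH = HIGH
N2 = x1 AND N1 = HIGH AND HIGH = HIGH
N3 = x1 NAND x3 = HIGH NAND LOW = HIGH
N4 = x3 NAND x1 = LOW NAND HIGH = HIGH
N5 = N3 NAND N1 = HIGH NAND HIGH = LOW
N8 = N2 NAND N5 = HIGH NAND LOW = HIGH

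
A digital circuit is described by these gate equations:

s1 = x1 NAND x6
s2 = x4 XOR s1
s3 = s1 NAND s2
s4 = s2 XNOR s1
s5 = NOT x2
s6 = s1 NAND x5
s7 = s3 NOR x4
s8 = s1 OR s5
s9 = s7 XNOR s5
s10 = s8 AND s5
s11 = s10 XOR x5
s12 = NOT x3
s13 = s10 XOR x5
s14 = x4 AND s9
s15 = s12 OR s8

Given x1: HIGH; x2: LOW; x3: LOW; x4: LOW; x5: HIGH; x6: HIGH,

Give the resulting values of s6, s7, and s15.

s1 = x1 NAND x6 = HIGH NAND HIGH = LOW
s2 = x4 XOR s1 = LOW XOR LOW = LOW
s3 = s1 NAND s2 = LOW NAND LOW = HIGH
s5 = NOT x2 = NOT LOW = HIGH
s6 = s1 NAND x5 = LOW NAND HIGH = HIGH
s7 = s3 NOR x4 = HIGH NOR LOW = LOW
s8 = s1 OR s5 = LOW OR HIGH = HIGH
s12 = NOT x3 = NOT LOW = HIGH
s15 = s12 OR s8 = HIGH OR HIGH = HIGH

s6 = HIGH, s7 = LOW, s15 = HIGH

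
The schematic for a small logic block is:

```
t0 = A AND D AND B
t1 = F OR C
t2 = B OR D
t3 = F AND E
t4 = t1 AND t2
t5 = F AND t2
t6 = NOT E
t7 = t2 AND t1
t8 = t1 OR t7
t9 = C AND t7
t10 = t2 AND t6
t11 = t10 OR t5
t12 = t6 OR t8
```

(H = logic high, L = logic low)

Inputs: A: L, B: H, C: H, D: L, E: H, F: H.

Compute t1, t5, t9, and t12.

t1 = H; t5 = H; t9 = H; t12 = H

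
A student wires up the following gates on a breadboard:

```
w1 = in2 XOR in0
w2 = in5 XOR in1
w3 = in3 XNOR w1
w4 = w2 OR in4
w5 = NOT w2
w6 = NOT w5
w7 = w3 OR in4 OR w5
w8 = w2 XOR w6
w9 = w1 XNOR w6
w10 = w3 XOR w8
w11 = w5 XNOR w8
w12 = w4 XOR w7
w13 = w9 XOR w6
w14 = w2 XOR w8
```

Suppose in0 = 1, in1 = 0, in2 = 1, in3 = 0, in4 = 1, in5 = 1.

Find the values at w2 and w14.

w2 = 1, w14 = 1

w2 = in5 XOR in1 = 1 XOR 0 = 1
w5 = NOT w2 = NOT 1 = 0
w6 = NOT w5 = NOT 0 = 1
w8 = w2 XOR w6 = 1 XOR 1 = 0
w14 = w2 XOR w8 = 1 XOR 0 = 1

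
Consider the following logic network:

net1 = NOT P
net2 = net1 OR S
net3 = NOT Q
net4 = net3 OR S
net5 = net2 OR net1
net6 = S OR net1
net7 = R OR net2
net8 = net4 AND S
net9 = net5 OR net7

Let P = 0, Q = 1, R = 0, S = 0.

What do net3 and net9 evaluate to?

net3 = 0, net9 = 1

net1 = NOT P = NOT 0 = 1
net2 = net1 OR S = 1 OR 0 = 1
net3 = NOT Q = NOT 1 = 0
net5 = net2 OR net1 = 1 OR 1 = 1
net7 = R OR net2 = 0 OR 1 = 1
net9 = net5 OR net7 = 1 OR 1 = 1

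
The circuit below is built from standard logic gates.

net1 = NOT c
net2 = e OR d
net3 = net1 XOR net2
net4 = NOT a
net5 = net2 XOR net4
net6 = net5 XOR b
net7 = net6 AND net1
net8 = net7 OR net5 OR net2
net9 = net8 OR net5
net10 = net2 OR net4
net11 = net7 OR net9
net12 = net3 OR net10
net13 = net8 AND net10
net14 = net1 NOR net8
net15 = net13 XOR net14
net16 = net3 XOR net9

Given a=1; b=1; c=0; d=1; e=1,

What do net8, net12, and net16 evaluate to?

net8 = 1, net12 = 1, net16 = 1

net1 = NOT c = NOT 0 = 1
net2 = e OR d = 1 OR 1 = 1
net3 = net1 XOR net2 = 1 XOR 1 = 0
net4 = NOT a = NOT 1 = 0
net5 = net2 XOR net4 = 1 XOR 0 = 1
net6 = net5 XOR b = 1 XOR 1 = 0
net7 = net6 AND net1 = 0 AND 1 = 0
net8 = net7 OR net5 OR net2 = 0 OR 1 OR 1 = 1
net9 = net8 OR net5 = 1 OR 1 = 1
net10 = net2 OR net4 = 1 OR 0 = 1
net12 = net3 OR net10 = 0 OR 1 = 1
net16 = net3 XOR net9 = 0 XOR 1 = 1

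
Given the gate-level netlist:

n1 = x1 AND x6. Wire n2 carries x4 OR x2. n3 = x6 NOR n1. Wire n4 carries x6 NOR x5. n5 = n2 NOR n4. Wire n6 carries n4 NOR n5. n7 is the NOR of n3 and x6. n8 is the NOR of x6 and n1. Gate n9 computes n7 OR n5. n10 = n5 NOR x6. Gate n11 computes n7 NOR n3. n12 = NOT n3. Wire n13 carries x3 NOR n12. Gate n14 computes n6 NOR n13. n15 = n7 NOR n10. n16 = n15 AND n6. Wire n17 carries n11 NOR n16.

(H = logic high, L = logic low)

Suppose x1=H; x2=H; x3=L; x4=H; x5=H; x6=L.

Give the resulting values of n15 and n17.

n15 = L  n17 = H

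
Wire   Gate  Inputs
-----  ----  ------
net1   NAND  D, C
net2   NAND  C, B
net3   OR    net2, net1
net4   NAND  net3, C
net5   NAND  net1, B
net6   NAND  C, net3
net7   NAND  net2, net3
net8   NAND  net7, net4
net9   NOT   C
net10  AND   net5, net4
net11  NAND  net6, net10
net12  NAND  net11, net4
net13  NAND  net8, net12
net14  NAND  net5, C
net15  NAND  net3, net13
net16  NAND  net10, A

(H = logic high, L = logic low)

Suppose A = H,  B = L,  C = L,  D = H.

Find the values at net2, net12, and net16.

net2 = H, net12 = H, net16 = L

net1 = D NAND C = H NAND L = H
net2 = C NAND B = L NAND L = H
net3 = net2 OR net1 = H OR H = H
net4 = net3 NAND C = H NAND L = H
net5 = net1 NAND B = H NAND L = H
net6 = C NAND net3 = L NAND H = H
net10 = net5 AND net4 = H AND H = H
net11 = net6 NAND net10 = H NAND H = L
net12 = net11 NAND net4 = L NAND H = H
net16 = net10 NAND A = H NAND H = L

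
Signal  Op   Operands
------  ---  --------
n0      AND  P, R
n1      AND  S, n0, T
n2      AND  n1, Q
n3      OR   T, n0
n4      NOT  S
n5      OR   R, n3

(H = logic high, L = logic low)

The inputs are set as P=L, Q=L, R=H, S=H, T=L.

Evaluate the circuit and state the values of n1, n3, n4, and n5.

n0 = P AND R = L AND H = L
n1 = S AND n0 AND T = H AND L AND L = L
n3 = T OR n0 = L OR L = L
n4 = NOT S = NOT H = L
n5 = R OR n3 = H OR L = H

n1 = L; n3 = L; n4 = L; n5 = H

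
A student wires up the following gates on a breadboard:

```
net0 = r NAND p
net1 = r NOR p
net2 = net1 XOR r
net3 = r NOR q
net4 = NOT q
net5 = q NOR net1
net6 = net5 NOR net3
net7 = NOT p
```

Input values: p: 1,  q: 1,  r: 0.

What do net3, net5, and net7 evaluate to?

net3 = 0  net5 = 0  net7 = 0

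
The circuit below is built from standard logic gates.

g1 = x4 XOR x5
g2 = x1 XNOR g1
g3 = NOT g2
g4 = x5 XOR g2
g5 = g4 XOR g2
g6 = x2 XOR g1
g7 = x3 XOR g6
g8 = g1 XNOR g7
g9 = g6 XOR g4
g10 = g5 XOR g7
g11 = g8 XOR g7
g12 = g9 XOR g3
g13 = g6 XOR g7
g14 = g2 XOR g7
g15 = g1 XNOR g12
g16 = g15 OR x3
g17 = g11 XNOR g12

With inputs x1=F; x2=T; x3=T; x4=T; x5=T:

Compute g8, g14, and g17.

g8 = T, g14 = T, g17 = T

g1 = x4 XOR x5 = T XOR T = F
g2 = x1 XNOR g1 = F XNOR F = T
g3 = NOT g2 = NOT T = F
g4 = x5 XOR g2 = T XOR T = F
g6 = x2 XOR g1 = T XOR F = T
g7 = x3 XOR g6 = T XOR T = F
g8 = g1 XNOR g7 = F XNOR F = T
g9 = g6 XOR g4 = T XOR F = T
g11 = g8 XOR g7 = T XOR F = T
g12 = g9 XOR g3 = T XOR F = T
g14 = g2 XOR g7 = T XOR F = T
g17 = g11 XNOR g12 = T XNOR T = T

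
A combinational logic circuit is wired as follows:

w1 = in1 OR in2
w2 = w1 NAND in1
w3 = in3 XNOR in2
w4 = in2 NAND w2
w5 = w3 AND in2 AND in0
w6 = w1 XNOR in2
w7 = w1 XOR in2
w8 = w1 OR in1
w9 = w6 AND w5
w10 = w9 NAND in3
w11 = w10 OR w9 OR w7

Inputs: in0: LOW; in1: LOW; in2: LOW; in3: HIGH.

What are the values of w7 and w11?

w7 = LOW, w11 = HIGH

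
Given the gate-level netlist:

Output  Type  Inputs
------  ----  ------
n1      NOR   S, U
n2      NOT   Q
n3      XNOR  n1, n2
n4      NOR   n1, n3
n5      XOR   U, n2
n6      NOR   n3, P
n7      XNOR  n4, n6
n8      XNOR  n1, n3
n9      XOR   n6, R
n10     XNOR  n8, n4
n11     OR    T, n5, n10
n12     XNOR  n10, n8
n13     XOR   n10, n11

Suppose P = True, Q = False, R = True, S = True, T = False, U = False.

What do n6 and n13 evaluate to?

n1 = S NOR U = True NOR False = False
n2 = NOT Q = NOT False = True
n3 = n1 XNOR n2 = False XNOR True = False
n4 = n1 NOR n3 = False NOR False = True
n5 = U XOR n2 = False XOR True = True
n6 = n3 NOR P = False NOR True = False
n8 = n1 XNOR n3 = False XNOR False = True
n10 = n8 XNOR n4 = True XNOR True = True
n11 = T OR n5 OR n10 = False OR True OR True = True
n13 = n10 XOR n11 = True XOR True = False

n6 = False, n13 = False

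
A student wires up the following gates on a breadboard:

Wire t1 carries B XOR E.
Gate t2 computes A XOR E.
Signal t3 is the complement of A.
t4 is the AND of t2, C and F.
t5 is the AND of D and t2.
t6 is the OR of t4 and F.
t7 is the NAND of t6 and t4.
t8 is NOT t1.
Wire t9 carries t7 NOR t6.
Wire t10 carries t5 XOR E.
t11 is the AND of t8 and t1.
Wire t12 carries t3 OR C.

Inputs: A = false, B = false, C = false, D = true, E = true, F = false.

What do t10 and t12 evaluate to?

t10 = false; t12 = true

t2 = A XOR E = false XOR true = true
t3 = NOT A = NOT false = true
t5 = D AND t2 = true AND true = true
t10 = t5 XOR E = true XOR true = false
t12 = t3 OR C = true OR false = true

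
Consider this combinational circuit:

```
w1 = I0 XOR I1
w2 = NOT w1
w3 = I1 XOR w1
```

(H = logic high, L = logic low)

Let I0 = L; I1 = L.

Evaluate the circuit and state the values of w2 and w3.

w1 = I0 XOR I1 = L XOR L = L
w2 = NOT w1 = NOT L = H
w3 = I1 XOR w1 = L XOR L = L

w2 = H; w3 = L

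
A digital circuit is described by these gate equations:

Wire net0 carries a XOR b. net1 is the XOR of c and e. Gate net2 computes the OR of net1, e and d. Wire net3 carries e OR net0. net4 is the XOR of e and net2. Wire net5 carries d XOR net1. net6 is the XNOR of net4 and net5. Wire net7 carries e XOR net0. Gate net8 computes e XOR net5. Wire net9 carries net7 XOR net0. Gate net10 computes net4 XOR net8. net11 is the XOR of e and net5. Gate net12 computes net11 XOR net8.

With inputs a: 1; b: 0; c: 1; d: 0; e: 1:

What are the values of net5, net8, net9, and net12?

net0 = a XOR b = 1 XOR 0 = 1
net1 = c XOR e = 1 XOR 1 = 0
net5 = d XOR net1 = 0 XOR 0 = 0
net7 = e XOR net0 = 1 XOR 1 = 0
net8 = e XOR net5 = 1 XOR 0 = 1
net9 = net7 XOR net0 = 0 XOR 1 = 1
net11 = e XOR net5 = 1 XOR 0 = 1
net12 = net11 XOR net8 = 1 XOR 1 = 0

net5 = 0; net8 = 1; net9 = 1; net12 = 0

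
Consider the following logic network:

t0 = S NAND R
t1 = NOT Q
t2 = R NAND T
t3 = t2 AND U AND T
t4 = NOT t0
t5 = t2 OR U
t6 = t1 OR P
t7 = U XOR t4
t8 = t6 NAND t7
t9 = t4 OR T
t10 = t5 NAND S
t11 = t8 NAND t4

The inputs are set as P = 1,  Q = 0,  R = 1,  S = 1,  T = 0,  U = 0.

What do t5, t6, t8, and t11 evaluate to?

t0 = S NAND R = 1 NAND 1 = 0
t1 = NOT Q = NOT 0 = 1
t2 = R NAND T = 1 NAND 0 = 1
t4 = NOT t0 = NOT 0 = 1
t5 = t2 OR U = 1 OR 0 = 1
t6 = t1 OR P = 1 OR 1 = 1
t7 = U XOR t4 = 0 XOR 1 = 1
t8 = t6 NAND t7 = 1 NAND 1 = 0
t11 = t8 NAND t4 = 0 NAND 1 = 1

t5 = 1  t6 = 1  t8 = 0  t11 = 1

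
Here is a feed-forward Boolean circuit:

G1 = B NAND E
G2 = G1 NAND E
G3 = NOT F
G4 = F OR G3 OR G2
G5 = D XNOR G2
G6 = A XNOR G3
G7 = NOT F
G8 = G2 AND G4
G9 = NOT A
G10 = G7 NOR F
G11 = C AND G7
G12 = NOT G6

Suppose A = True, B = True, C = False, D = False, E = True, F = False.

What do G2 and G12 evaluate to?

G2 = True, G12 = False

G1 = B NAND E = True NAND True = False
G2 = G1 NAND E = False NAND True = True
G3 = NOT F = NOT False = True
G6 = A XNOR G3 = True XNOR True = True
G12 = NOT G6 = NOT True = False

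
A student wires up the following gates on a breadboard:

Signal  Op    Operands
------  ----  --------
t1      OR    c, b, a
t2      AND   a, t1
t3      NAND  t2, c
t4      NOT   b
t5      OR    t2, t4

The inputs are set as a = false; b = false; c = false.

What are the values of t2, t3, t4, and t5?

t2 = false, t3 = true, t4 = true, t5 = true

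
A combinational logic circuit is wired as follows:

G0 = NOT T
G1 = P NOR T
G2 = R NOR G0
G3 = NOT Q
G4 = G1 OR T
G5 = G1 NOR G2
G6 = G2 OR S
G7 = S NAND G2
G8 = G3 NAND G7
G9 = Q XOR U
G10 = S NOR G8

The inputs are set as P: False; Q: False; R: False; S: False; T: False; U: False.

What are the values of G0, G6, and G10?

G0 = NOT T = NOT False = True
G2 = R NOR G0 = False NOR True = False
G3 = NOT Q = NOT False = True
G6 = G2 OR S = False OR False = False
G7 = S NAND G2 = False NAND False = True
G8 = G3 NAND G7 = True NAND True = False
G10 = S NOR G8 = False NOR False = True

G0 = True, G6 = False, G10 = True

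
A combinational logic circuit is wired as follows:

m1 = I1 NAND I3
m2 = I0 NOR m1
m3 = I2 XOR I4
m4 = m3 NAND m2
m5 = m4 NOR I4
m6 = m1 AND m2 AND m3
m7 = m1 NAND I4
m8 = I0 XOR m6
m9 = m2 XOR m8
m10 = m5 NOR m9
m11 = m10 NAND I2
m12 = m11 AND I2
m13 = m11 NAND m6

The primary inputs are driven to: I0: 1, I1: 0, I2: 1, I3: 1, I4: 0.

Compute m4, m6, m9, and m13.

m4 = 1; m6 = 0; m9 = 1; m13 = 1

m1 = I1 NAND I3 = 0 NAND 1 = 1
m2 = I0 NOR m1 = 1 NOR 1 = 0
m3 = I2 XOR I4 = 1 XOR 0 = 1
m4 = m3 NAND m2 = 1 NAND 0 = 1
m5 = m4 NOR I4 = 1 NOR 0 = 0
m6 = m1 AND m2 AND m3 = 1 AND 0 AND 1 = 0
m8 = I0 XOR m6 = 1 XOR 0 = 1
m9 = m2 XOR m8 = 0 XOR 1 = 1
m10 = m5 NOR m9 = 0 NOR 1 = 0
m11 = m10 NAND I2 = 0 NAND 1 = 1
m13 = m11 NAND m6 = 1 NAND 0 = 1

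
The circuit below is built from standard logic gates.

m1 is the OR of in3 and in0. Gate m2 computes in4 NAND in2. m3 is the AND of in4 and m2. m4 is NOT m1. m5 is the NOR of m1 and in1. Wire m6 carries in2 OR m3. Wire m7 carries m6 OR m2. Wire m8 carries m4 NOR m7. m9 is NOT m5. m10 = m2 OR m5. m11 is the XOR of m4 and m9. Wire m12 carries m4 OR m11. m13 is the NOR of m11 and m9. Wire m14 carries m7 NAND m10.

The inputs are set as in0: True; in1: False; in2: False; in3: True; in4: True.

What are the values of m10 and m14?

m1 = in3 OR in0 = True OR True = True
m2 = in4 NAND in2 = True NAND False = True
m3 = in4 AND m2 = True AND True = True
m5 = m1 NOR in1 = True NOR False = False
m6 = in2 OR m3 = False OR True = True
m7 = m6 OR m2 = True OR True = True
m10 = m2 OR m5 = True OR False = True
m14 = m7 NAND m10 = True NAND True = False

m10 = True, m14 = False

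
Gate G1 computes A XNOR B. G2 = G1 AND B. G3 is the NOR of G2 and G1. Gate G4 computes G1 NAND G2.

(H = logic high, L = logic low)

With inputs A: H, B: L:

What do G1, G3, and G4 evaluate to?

G1 = L  G3 = H  G4 = H

G1 = A XNOR B = H XNOR L = L
G2 = G1 AND B = L AND L = L
G3 = G2 NOR G1 = L NOR L = H
G4 = G1 NAND G2 = L NAND L = H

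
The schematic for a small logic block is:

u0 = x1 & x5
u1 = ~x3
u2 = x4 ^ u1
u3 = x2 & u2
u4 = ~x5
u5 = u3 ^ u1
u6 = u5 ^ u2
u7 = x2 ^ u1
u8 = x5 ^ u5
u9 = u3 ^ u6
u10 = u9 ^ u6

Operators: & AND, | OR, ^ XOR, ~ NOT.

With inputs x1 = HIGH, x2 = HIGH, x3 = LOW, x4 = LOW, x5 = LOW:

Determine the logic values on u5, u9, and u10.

u5 = LOW; u9 = LOW; u10 = HIGH

u1 = NOT x3 = NOT LOW = HIGH
u2 = x4 XOR u1 = LOW XOR HIGH = HIGH
u3 = x2 AND u2 = HIGH AND HIGH = HIGH
u5 = u3 XOR u1 = HIGH XOR HIGH = LOW
u6 = u5 XOR u2 = LOW XOR HIGH = HIGH
u9 = u3 XOR u6 = HIGH XOR HIGH = LOW
u10 = u9 XOR u6 = LOW XOR HIGH = HIGH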